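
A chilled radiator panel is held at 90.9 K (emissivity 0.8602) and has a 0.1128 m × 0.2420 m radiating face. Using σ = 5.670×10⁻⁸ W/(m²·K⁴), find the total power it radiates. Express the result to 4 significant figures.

P ≈ 0.09090 W

Area A = 0.1128 × 0.2420 = 0.0272976 m².
P = εσAT⁴ = 0.8602 × 5.670×10⁻⁸ × 0.0272976 × (90.9)⁴ = 0.09090 W.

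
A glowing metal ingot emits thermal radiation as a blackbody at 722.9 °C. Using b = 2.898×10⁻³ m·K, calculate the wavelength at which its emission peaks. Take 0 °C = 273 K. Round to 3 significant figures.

T = 722.9 °C + 273 = 995.9 K.
Wien's displacement law: λ_max = b/T = (2.898×10⁻³ m·K)/(995.9 K) = 2.910×10⁻⁶ m.
That is 2.91×10³ nm, in the infrared range.

λ_max ≈ 2.91×10³ nm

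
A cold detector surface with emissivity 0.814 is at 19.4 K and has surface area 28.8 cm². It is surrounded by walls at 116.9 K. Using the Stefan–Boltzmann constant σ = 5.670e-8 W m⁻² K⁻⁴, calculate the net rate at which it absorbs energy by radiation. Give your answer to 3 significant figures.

Net gain ≈ 0.0248 W

Area A = 28.8 cm² = 2.88×10⁻³ m².
Net radiated power P_net = εσA(T⁴ − T₀⁴) = 0.814×5.670×10⁻⁸×2.88×10⁻³×(19.4⁴ − 116.9⁴).
T⁴ − T₀⁴ = 1.41647×10⁵ − 1.86749×10⁸ = -1.86607×10⁸ K⁴, so P_net = -0.0248 W — negative, meaning a net gain of 0.0248 W.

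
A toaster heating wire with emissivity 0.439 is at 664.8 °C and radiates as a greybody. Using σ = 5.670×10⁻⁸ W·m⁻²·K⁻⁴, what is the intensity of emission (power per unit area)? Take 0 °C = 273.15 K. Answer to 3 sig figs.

I ≈ 1.93×10⁴ W/m²

T = 664.8 °C + 273.15 = 937.95 K.
Stefan–Boltzmann: I = εσT⁴ = 0.439 × 5.670×10⁻⁸ × (937.95)⁴ = 1.93×10⁴ W/m².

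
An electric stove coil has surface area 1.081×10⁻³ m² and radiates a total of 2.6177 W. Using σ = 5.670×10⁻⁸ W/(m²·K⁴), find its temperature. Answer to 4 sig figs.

T ≈ 454.6 K

Area A = 1.081×10⁻³ m².
P = σAT⁴ ⇒ T = (P/(σA))^(1/4) = (2.6177/(5.670×10⁻⁸×1.081×10⁻³))^(1/4) = 454.6 K.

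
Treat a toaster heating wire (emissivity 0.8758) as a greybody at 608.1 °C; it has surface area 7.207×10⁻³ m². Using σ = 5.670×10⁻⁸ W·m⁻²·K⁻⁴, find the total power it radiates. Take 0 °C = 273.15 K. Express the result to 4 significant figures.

P ≈ 215.8 W

T = 608.1 °C + 273.15 = 881.25 K.
Area A = 7.207×10⁻³ m².
P = εσAT⁴ = 0.8758 × 5.670×10⁻⁸ × 7.207×10⁻³ × (881.25)⁴ = 215.8 W.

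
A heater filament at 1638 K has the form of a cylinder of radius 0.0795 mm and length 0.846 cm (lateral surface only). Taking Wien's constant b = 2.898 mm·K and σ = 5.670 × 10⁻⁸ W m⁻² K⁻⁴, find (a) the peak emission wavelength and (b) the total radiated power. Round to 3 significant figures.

(a) λ_max = b/T = 2.898×10⁻³/1638 = 1.769×10⁻⁶ m = 1.77 μm.
Lateral area A = 2πrL = 2π×7.95×10⁻⁵×8.46×10⁻³ = 4.22588×10⁻⁶ m².
(b) P = σAT⁴ = 5.670×10⁻⁸×4.22588×10⁻⁶×(1638)⁴ = 1.72 W.

λ_max ≈ 1.77 μm; P ≈ 1.72 W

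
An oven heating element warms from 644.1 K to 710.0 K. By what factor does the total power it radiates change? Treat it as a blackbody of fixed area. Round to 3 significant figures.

P₂/P₁ ≈ 1.48

P ∝ T⁴, so P₂/P₁ = (T₂/T₁)⁴ = (710.0/644.1)⁴ = (1.10231)⁴ = 1.48.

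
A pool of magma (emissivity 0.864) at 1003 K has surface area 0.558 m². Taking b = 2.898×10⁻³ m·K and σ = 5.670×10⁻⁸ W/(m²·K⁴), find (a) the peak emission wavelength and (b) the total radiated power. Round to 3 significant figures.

λ_max ≈ 2.89×10³ nm; P ≈ 2.77×10⁴ W

(a) λ_max = b/T = 2.898×10⁻³/1003 = 2.889×10⁻⁶ m = 2.89×10³ nm.
Area A = 0.558 m².
(b) P = εσAT⁴ = 0.864×5.670×10⁻⁸×0.558×(1003)⁴ = 2.77×10⁴ W.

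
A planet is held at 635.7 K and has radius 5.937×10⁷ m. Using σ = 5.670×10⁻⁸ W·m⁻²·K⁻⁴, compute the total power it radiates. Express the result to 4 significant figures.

P ≈ 4.101×10²⁰ W

Surface area A = 4πR² = 4π(5.937×10⁷ m)² = 4.42939×10¹⁶ m².
P = σAT⁴ = 5.670×10⁻⁸ × 4.42939×10¹⁶ × (635.7)⁴ = 4.101×10²⁰ W.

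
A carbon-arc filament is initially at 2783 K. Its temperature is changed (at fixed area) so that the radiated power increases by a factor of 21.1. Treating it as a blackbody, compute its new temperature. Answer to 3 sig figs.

P ∝ T⁴, so T₂/T₁ = (P₂/P₁)^(1/4) = (21.1)^(1/4) = 2.14324.
T₂ = 2783 × 2.14324 = 5.96×10³ K.

T₂ ≈ 5.96×10³ K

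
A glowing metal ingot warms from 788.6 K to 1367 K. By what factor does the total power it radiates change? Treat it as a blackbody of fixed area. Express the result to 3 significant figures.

P ∝ T⁴, so P₂/P₁ = (T₂/T₁)⁴ = (1367/788.6)⁴ = (1.73345)⁴ = 9.03.

P₂/P₁ ≈ 9.03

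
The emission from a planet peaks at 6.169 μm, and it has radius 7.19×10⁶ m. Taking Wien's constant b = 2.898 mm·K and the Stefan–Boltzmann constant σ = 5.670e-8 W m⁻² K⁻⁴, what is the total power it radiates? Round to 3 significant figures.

Wien's law: T = b/λ_max = 2.898×10⁻³/6.169×10⁻⁶ = 469.768 K.
Surface area A = 4πR² = 4π(7.19×10⁶ m)² = 6.49632×10¹⁴ m².
Then P = σAT⁴ = 5.670×10⁻⁸×6.49632×10¹⁴×(469.768)⁴ = 1.79×10¹⁸ W.

P ≈ 1.79×10¹⁸ W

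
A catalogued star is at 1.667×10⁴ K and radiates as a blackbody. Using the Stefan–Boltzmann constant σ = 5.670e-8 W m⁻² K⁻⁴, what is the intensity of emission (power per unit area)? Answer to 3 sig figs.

Stefan–Boltzmann: I = σT⁴ = 5.670×10⁻⁸ × (1.667×10⁴)⁴ = 4.38×10⁹ W/m².

I ≈ 4.38×10⁹ W/m²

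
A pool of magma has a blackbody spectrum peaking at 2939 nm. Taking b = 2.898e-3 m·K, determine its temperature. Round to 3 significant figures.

Wien's law gives T = b/λ_max = (2.898×10⁻³ m·K)/(2.939×10⁻⁶ m) = 986 K.

T ≈ 986 K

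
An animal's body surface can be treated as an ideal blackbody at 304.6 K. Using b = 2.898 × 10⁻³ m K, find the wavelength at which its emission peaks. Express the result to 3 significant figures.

λ_max ≈ 9.51 μm

Wien's displacement law: λ_max = b/T = (2.898×10⁻³ m·K)/(304.6 K) = 9.514×10⁻⁶ m.
That is 9.51 μm, in the infrared range.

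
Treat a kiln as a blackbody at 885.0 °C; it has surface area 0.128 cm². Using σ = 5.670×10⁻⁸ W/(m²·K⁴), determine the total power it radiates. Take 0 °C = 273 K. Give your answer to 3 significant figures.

T = 885.0 °C + 273 = 1158.0 K.
Area A = 0.128 cm² = 1.28×10⁻⁵ m².
P = σAT⁴ = 5.670×10⁻⁸ × 1.28×10⁻⁵ × (1158.0)⁴ = 1.31 W.

P ≈ 1.31 W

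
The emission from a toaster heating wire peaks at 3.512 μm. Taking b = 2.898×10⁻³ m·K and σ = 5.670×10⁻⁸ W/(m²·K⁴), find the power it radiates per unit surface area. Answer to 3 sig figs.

Wien's law: T = b/λ_max = 2.898×10⁻³/3.512×10⁻⁶ = 825.171 K.
Then I = σT⁴ = 5.670×10⁻⁸×(825.171)⁴ = 2.63×10⁴ W/m².

I ≈ 2.63×10⁴ W/m²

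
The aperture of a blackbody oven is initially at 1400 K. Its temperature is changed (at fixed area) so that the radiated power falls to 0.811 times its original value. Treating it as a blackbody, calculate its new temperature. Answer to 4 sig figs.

T₂ ≈ 1329 K

P ∝ T⁴, so T₂/T₁ = (P₂/P₁)^(1/4) = (0.811)^(1/4) = 0.948976.
T₂ = 1400 × 0.948976 = 1329 K.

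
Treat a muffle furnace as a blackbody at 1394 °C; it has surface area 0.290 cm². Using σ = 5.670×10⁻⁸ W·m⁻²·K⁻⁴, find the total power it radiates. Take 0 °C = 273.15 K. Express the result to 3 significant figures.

T = 1394 °C + 273.15 = 1667.15 K.
Area A = 0.290 cm² = 2.90×10⁻⁵ m².
P = σAT⁴ = 5.670×10⁻⁸ × 2.90×10⁻⁵ × (1667.15)⁴ = 12.7 W.

P ≈ 12.7 W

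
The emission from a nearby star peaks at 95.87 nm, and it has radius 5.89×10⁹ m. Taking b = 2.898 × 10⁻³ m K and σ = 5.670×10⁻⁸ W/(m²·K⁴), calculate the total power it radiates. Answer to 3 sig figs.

Wien's law: T = b/λ_max = 2.898×10⁻³/9.587×10⁻⁸ = 30228.4 K.
Surface area A = 4πR² = 4π(5.89×10⁹ m)² = 4.35954×10²⁰ m².
Then P = σAT⁴ = 5.670×10⁻⁸×4.35954×10²⁰×(30228.4)⁴ = 2.06×10³¹ W.

P ≈ 2.06×10³¹ W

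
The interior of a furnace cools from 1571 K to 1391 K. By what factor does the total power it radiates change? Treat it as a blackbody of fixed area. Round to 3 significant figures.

P₂/P₁ ≈ 0.615

P ∝ T⁴, so P₂/P₁ = (T₂/T₁)⁴ = (1391/1571)⁴ = (0.885423)⁴ = 0.615.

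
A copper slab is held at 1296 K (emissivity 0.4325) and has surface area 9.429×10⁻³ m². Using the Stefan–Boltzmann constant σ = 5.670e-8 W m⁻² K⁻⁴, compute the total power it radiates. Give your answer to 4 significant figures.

P ≈ 652.3 W

Area A = 9.429×10⁻³ m².
P = εσAT⁴ = 0.4325 × 5.670×10⁻⁸ × 9.429×10⁻³ × (1296)⁴ = 652.3 W.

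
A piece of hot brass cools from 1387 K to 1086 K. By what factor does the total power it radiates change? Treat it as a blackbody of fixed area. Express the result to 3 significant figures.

P₂/P₁ ≈ 0.376

P ∝ T⁴, so P₂/P₁ = (T₂/T₁)⁴ = (1086/1387)⁴ = (0.782985)⁴ = 0.376.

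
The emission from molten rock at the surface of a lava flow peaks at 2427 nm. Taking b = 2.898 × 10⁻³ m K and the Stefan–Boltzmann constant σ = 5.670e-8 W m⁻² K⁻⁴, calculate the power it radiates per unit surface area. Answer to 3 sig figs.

Wien's law: T = b/λ_max = 2.898×10⁻³/2.427×10⁻⁶ = 1194.07 K.
Then I = σT⁴ = 5.670×10⁻⁸×(1194.07)⁴ = 1.15×10⁵ W/m².

I ≈ 1.15×10⁵ W/m²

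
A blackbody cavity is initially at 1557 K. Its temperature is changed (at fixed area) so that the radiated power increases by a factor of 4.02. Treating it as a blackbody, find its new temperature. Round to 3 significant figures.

T₂ ≈ 2.20×10³ K

P ∝ T⁴, so T₂/T₁ = (P₂/P₁)^(1/4) = (4.02)^(1/4) = 1.41598.
T₂ = 1557 × 1.41598 = 2.20×10³ K.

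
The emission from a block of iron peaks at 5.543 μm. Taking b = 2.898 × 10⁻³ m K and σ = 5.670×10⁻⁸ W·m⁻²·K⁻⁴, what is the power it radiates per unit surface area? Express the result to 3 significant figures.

I ≈ 4.24×10³ W/m²

Wien's law: T = b/λ_max = 2.898×10⁻³/5.543×10⁻⁶ = 522.822 K.
Then I = σT⁴ = 5.670×10⁻⁸×(522.822)⁴ = 4.24×10³ W/m².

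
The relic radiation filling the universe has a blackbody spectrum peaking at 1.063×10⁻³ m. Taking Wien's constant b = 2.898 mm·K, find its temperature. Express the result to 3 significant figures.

Wien's law gives T = b/λ_max = (2.898×10⁻³ m·K)/(1.063×10⁻³ m) = 2.73 K.

T ≈ 2.73 K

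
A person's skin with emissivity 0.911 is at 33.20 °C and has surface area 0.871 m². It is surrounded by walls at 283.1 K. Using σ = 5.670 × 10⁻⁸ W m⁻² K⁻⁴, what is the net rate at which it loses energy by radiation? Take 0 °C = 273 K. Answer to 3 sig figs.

Net loss ≈ 107 W

T = 33.20 °C + 273 = 306.20 K.
Area A = 0.871 m².
Net radiated power P_net = εσA(T⁴ − T₀⁴) = 0.911×5.670×10⁻⁸×0.871×(306.20⁴ − 283.1⁴).
T⁴ − T₀⁴ = 8.79065×10⁹ − 6.42332×10⁹ = 2.36733×10⁹ K⁴, so P_net = 107 W.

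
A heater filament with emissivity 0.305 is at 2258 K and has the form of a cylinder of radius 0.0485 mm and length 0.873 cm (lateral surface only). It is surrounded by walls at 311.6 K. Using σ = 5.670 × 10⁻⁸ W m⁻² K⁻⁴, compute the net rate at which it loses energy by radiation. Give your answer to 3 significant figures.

Net loss ≈ 1.20 W

Lateral area A = 2πrL = 2π×4.85×10⁻⁵×8.73×10⁻³ = 2.66033×10⁻⁶ m².
Net radiated power P_net = εσA(T⁴ − T₀⁴) = 0.305×5.670×10⁻⁸×2.66033×10⁻⁶×(2258⁴ − 311.6⁴).
T⁴ − T₀⁴ = 2.59954×10¹³ − 9.42735×10⁹ = 2.59860×10¹³ K⁴, so P_net = 1.20 W.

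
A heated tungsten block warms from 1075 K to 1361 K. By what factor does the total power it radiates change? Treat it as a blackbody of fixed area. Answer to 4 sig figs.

P ∝ T⁴, so P₂/P₁ = (T₂/T₁)⁴ = (1361/1075)⁴ = (1.26605)⁴ = 2.569.

P₂/P₁ ≈ 2.569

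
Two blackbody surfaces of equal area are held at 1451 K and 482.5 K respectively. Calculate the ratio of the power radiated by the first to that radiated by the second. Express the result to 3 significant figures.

P₁/P₂ ≈ 81.8

With equal areas, P₁/P₂ = (T₁/T₂)⁴ = (1451/482.5)⁴ = 81.8.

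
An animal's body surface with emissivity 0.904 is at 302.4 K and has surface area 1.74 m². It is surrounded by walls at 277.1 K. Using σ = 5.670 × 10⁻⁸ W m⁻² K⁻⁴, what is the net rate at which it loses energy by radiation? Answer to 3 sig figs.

Area A = 1.74 m².
Net radiated power P_net = εσA(T⁴ − T₀⁴) = 0.904×5.670×10⁻⁸×1.74×(302.4⁴ − 277.1⁴).
T⁴ − T₀⁴ = 8.36233×10⁹ − 5.89585×10⁹ = 2.46648×10⁹ K⁴, so P_net = 220 W.

Net loss ≈ 220 W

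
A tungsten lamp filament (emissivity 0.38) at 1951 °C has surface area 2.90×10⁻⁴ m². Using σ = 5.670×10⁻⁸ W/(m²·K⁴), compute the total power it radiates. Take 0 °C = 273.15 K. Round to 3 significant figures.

T = 1951 °C + 273.15 = 2224.15 K.
Area A = 2.90×10⁻⁴ m².
P = εσAT⁴ = 0.38 × 5.670×10⁻⁸ × 2.90×10⁻⁴ × (2224.15)⁴ = 153 W.

P ≈ 153 W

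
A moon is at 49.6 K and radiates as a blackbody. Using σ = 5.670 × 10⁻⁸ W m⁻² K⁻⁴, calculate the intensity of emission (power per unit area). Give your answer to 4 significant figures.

Stefan–Boltzmann: I = σT⁴ = 5.670×10⁻⁸ × (49.6)⁴ = 0.3432 W/m².

I ≈ 0.3432 W/m²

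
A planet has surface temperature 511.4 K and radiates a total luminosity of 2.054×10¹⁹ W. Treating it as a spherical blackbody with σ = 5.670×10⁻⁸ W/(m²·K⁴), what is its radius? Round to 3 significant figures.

L = 4πR²σT⁴ ⇒ R = √(L/(4πσT⁴)).
σT⁴ = 3878.16 W/m², so R = √(2.054×10¹⁹/(4π×3878.16)) = 2.05×10⁷ m.

R ≈ 2.05×10⁷ m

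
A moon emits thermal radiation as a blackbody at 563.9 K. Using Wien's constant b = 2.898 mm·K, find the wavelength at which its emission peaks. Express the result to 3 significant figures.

Wien's displacement law: λ_max = b/T = (2.898×10⁻³ m·K)/(563.9 K) = 5.139×10⁻⁶ m.
That is 5.14 μm, in the infrared range.

λ_max ≈ 5.14 μm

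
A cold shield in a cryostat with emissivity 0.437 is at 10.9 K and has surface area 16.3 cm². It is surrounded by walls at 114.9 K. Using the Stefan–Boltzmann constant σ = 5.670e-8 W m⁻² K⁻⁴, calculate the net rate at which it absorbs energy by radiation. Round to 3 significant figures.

Area A = 16.3 cm² = 1.63×10⁻³ m².
Net radiated power P_net = εσA(T⁴ − T₀⁴) = 0.437×5.670×10⁻⁸×1.63×10⁻³×(10.9⁴ − 114.9⁴).
T⁴ − T₀⁴ = 14115.8 − 1.74293×10⁸ = -1.74279×10⁸ K⁴, so P_net = -7.04×10⁻³ W — negative, meaning a net gain of 7.04×10⁻³ W.

Net gain ≈ 7.04×10⁻³ W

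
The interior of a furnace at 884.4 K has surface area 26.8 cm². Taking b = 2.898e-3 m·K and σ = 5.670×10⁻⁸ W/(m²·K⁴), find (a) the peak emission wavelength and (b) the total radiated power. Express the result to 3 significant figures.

(a) λ_max = b/T = 2.898×10⁻³/884.4 = 3.277×10⁻⁶ m = 3.28 μm.
Area A = 26.8 cm² = 2.68×10⁻³ m².
(b) P = σAT⁴ = 5.670×10⁻⁸×2.68×10⁻³×(884.4)⁴ = 93.0 W.

λ_max ≈ 3.28 μm; P ≈ 93.0 W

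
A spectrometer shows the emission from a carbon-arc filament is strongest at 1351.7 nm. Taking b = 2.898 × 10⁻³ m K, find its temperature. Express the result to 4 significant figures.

T ≈ 2144 K

Wien's law gives T = b/λ_max = (2.898×10⁻³ m·K)/(1.3517×10⁻⁶ m) = 2144 K.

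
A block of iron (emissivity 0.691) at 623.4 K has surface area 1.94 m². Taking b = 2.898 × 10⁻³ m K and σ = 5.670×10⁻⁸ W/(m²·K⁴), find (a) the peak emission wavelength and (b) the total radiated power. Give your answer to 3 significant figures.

(a) λ_max = b/T = 2.898×10⁻³/623.4 = 4.649×10⁻⁶ m = 4.65 μm.
Area A = 1.94 m².
(b) P = εσAT⁴ = 0.691×5.670×10⁻⁸×1.94×(623.4)⁴ = 1.15×10⁴ W.

λ_max ≈ 4.65 μm; P ≈ 1.15×10⁴ W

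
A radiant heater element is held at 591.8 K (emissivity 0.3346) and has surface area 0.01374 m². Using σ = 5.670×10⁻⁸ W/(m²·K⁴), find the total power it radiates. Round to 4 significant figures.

P ≈ 31.97 W

Area A = 0.01374 m².
P = εσAT⁴ = 0.3346 × 5.670×10⁻⁸ × 0.01374 × (591.8)⁴ = 31.97 W.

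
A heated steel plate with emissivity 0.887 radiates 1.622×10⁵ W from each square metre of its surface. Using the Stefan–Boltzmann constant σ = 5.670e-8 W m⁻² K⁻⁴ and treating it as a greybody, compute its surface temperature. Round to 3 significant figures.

I = εσT⁴, so T = (I/εσ)^(1/4) = (1.622×10⁵/(0.887×5.670×10⁻⁸))^(1/4) = 1.34×10³ K.

T ≈ 1.34×10³ K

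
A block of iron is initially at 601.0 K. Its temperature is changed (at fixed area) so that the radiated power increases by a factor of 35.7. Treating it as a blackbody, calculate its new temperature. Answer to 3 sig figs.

T₂ ≈ 1.47×10³ K

P ∝ T⁴, so T₂/T₁ = (P₂/P₁)^(1/4) = (35.7)^(1/4) = 2.44437.
T₂ = 601.0 × 2.44437 = 1.47×10³ K.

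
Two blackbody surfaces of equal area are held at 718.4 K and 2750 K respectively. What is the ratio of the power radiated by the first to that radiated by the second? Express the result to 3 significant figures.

With equal areas, P₁/P₂ = (T₁/T₂)⁴ = (718.4/2750)⁴ = 4.66×10⁻³.

P₁/P₂ ≈ 4.66×10⁻³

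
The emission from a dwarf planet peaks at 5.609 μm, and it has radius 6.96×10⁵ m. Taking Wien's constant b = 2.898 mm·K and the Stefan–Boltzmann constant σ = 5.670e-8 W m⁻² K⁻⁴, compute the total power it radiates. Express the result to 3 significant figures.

Wien's law: T = b/λ_max = 2.898×10⁻³/5.609×10⁻⁶ = 516.670 K.
Surface area A = 4πR² = 4π(6.96×10⁵ m)² = 6.08735×10¹² m².
Then P = σAT⁴ = 5.670×10⁻⁸×6.08735×10¹²×(516.670)⁴ = 2.46×10¹⁶ W.

P ≈ 2.46×10¹⁶ W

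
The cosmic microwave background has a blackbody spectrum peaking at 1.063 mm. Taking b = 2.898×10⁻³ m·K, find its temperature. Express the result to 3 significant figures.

Wien's law gives T = b/λ_max = (2.898×10⁻³ m·K)/(1.063×10⁻³ m) = 2.73 K.

T ≈ 2.73 K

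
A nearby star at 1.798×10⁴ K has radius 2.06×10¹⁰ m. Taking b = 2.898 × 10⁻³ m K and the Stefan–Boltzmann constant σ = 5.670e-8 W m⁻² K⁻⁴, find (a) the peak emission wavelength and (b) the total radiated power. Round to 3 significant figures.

(a) λ_max = b/T = 2.898×10⁻³/1.798×10⁴ = 1.612×10⁻⁷ m = 161 nm.
Surface area A = 4πR² = 4π(2.06×10¹⁰ m)² = 5.33267×10²¹ m².
(b) P = σAT⁴ = 5.670×10⁻⁸×5.33267×10²¹×(1.798×10⁴)⁴ = 3.16×10³¹ W.

λ_max ≈ 161 nm; P ≈ 3.16×10³¹ W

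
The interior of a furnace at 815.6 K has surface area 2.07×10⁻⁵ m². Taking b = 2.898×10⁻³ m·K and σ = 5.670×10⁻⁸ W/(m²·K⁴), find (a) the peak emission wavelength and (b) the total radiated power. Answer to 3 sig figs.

(a) λ_max = b/T = 2.898×10⁻³/815.6 = 3.553×10⁻⁶ m = 3.55 μm.
Area A = 2.07×10⁻⁵ m².
(b) P = σAT⁴ = 5.670×10⁻⁸×2.07×10⁻⁵×(815.6)⁴ = 0.519 W.

λ_max ≈ 3.55 μm; P ≈ 0.519 W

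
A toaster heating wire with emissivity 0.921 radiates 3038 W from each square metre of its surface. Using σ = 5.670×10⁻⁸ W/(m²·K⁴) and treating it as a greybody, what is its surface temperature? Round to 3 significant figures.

I = εσT⁴, so T = (I/εσ)^(1/4) = (3038/(0.921×5.670×10⁻⁸))^(1/4) = 491 K.

T ≈ 491 K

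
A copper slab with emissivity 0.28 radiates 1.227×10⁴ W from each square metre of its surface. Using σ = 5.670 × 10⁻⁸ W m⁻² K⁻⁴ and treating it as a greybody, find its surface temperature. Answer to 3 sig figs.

I = εσT⁴, so T = (I/εσ)^(1/4) = (1.227×10⁴/(0.28×5.670×10⁻⁸))^(1/4) = 938 K.

T ≈ 938 K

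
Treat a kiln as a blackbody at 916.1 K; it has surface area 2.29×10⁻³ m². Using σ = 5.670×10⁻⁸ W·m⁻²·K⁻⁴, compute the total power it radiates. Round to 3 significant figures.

Area A = 2.29×10⁻³ m².
P = σAT⁴ = 5.670×10⁻⁸ × 2.29×10⁻³ × (916.1)⁴ = 91.5 W.

P ≈ 91.5 W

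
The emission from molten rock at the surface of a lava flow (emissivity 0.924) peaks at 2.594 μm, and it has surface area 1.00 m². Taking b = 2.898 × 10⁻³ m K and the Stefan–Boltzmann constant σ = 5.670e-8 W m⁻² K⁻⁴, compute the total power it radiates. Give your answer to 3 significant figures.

P ≈ 8.16×10⁴ W

Wien's law: T = b/λ_max = 2.898×10⁻³/2.594×10⁻⁶ = 1117.19 K.
Area A = 1.00 m².
Then P = εσAT⁴ = 0.924×5.670×10⁻⁸×1.00×(1117.19)⁴ = 8.16×10⁴ W.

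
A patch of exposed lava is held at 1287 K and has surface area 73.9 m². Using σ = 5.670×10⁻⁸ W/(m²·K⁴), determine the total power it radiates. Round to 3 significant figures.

P ≈ 1.15×10⁷ W

Area A = 73.9 m².
P = σAT⁴ = 5.670×10⁻⁸ × 73.9 × (1287)⁴ = 1.15×10⁷ W.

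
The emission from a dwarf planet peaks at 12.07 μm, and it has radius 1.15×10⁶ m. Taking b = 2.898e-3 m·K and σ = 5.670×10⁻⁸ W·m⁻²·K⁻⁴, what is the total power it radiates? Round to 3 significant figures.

P ≈ 3.13×10¹⁵ W

Wien's law: T = b/λ_max = 2.898×10⁻³/1.207×10⁻⁵ = 240.099 K.
Surface area A = 4πR² = 4π(1.15×10⁶ m)² = 1.66190×10¹³ m².
Then P = σAT⁴ = 5.670×10⁻⁸×1.66190×10¹³×(240.099)⁴ = 3.13×10¹⁵ W.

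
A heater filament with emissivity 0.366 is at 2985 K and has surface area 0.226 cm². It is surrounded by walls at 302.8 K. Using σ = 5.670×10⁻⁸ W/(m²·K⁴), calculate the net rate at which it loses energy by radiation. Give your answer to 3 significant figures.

Area A = 0.226 cm² = 2.26×10⁻⁵ m².
Net radiated power P_net = εσA(T⁴ − T₀⁴) = 0.366×5.670×10⁻⁸×2.26×10⁻⁵×(2985⁴ − 302.8⁴).
T⁴ − T₀⁴ = 7.93921×10¹³ − 8.40666×10⁹ = 7.93837×10¹³ K⁴, so P_net = 37.2 W.

Net loss ≈ 37.2 W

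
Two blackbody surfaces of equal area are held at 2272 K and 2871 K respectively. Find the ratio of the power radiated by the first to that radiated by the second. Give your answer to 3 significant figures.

P₁/P₂ ≈ 0.392

With equal areas, P₁/P₂ = (T₁/T₂)⁴ = (2272/2871)⁴ = 0.392.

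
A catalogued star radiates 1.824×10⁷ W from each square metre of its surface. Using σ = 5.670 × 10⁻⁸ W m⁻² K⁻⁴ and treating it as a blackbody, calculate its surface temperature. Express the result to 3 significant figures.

T ≈ 4.24×10³ K

I = σT⁴, so T = (I/σ)^(1/4) = (1.824×10⁷/(5.670×10⁻⁸))^(1/4) = 4.24×10³ K.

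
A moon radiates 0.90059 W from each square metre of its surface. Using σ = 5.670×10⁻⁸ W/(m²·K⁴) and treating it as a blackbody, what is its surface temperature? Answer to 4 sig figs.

I = σT⁴, so T = (I/σ)^(1/4) = (0.90059/(5.670×10⁻⁸))^(1/4) = 63.13 K.

T ≈ 63.13 K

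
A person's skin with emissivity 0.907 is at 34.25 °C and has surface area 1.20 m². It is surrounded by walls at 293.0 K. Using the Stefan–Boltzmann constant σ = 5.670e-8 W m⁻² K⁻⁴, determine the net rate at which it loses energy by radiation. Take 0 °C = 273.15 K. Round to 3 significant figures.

T = 34.25 °C + 273.15 = 307.40 K.
Area A = 1.20 m².
Net radiated power P_net = εσA(T⁴ − T₀⁴) = 0.907×5.670×10⁻⁸×1.20×(307.40⁴ − 293.0⁴).
T⁴ − T₀⁴ = 8.92926×10⁹ − 7.37005×10⁹ = 1.55921×10⁹ K⁴, so P_net = 96.2 W.

Net loss ≈ 96.2 W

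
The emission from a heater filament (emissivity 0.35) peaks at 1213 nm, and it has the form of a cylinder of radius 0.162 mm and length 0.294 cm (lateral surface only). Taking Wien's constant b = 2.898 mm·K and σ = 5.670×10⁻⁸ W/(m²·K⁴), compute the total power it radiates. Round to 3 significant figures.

P ≈ 1.93 W

Wien's law: T = b/λ_max = 2.898×10⁻³/1.213×10⁻⁶ = 2389.12 K.
Lateral area A = 2πrL = 2π×1.62×10⁻⁴×2.94×10⁻³ = 2.99256×10⁻⁶ m².
Then P = εσAT⁴ = 0.35×5.670×10⁻⁸×2.99256×10⁻⁶×(2389.12)⁴ = 1.93 W.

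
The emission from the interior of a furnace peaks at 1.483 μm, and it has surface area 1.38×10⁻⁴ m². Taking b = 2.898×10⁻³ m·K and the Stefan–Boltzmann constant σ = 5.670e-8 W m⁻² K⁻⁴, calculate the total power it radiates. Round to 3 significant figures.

P ≈ 114 W

Wien's law: T = b/λ_max = 2.898×10⁻³/1.483×10⁻⁶ = 1954.15 K.
Area A = 1.38×10⁻⁴ m².
Then P = σAT⁴ = 5.670×10⁻⁸×1.38×10⁻⁴×(1954.15)⁴ = 114 W.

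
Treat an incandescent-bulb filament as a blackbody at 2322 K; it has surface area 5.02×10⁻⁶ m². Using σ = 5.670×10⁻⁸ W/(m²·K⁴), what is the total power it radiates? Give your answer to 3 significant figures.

P ≈ 8.27 W

Area A = 5.02×10⁻⁶ m².
P = σAT⁴ = 5.670×10⁻⁸ × 5.02×10⁻⁶ × (2322)⁴ = 8.27 W.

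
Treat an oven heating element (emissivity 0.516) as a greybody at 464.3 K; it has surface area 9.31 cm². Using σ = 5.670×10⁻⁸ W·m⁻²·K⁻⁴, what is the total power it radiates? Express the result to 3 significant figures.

P ≈ 1.27 W

Area A = 9.31 cm² = 9.31×10⁻⁴ m².
P = εσAT⁴ = 0.516 × 5.670×10⁻⁸ × 9.31×10⁻⁴ × (464.3)⁴ = 1.27 W.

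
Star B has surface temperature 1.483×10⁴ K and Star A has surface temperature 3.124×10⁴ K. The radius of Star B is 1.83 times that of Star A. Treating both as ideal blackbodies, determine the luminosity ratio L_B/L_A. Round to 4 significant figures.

L ∝ R²T⁴, so L_B/L_A = (R_B/R_A)²(T_B/T_A)⁴ = (1.83)² × (1.483×10⁴/3.124×10⁴)⁴ = 3.3489 × 0.0507833 = 0.1701.

L_B/L_A ≈ 0.1701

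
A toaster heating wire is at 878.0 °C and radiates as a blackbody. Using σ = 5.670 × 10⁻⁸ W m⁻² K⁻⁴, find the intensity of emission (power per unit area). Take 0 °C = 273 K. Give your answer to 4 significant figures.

I ≈ 9.951×10⁴ W/m²

T = 878.0 °C + 273 = 1151.0 K.
Stefan–Boltzmann: I = σT⁴ = 5.670×10⁻⁸ × (1151.0)⁴ = 9.951×10⁴ W/m².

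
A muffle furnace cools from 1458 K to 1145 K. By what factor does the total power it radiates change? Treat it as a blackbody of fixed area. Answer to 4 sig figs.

P ∝ T⁴, so P₂/P₁ = (T₂/T₁)⁴ = (1145/1458)⁴ = (0.785322)⁴ = 0.3804.

P₂/P₁ ≈ 0.3804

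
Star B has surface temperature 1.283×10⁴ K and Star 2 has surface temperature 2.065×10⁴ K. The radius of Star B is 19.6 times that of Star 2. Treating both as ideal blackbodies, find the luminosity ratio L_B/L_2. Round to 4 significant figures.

L ∝ R²T⁴, so L_B/L_2 = (R_B/R_2)²(T_B/T_2)⁴ = (19.6)² × (1.283×10⁴/2.065×10⁴)⁴ = 384.16 × 0.149014 = 57.25.

L_B/L_2 ≈ 57.25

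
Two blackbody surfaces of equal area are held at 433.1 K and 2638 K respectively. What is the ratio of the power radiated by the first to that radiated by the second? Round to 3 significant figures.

With equal areas, P₁/P₂ = (T₁/T₂)⁴ = (433.1/2638)⁴ = 7.27×10⁻⁴.

P₁/P₂ ≈ 7.27×10⁻⁴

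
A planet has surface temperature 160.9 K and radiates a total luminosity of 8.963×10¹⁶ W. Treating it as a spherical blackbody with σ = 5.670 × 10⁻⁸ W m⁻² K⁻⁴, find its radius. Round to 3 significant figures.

R ≈ 1.37×10⁷ m

L = 4πR²σT⁴ ⇒ R = √(L/(4πσT⁴)).
σT⁴ = 38.0021 W/m², so R = √(8.963×10¹⁶/(4π×38.0021)) = 1.37×10⁷ m.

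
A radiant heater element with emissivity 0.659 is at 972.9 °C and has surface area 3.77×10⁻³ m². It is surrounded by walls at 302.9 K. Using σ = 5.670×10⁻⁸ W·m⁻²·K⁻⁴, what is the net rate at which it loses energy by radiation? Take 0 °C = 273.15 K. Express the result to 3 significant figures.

Net loss ≈ 338 W

T = 972.9 °C + 273.15 = 1246.05 K.
Area A = 3.77×10⁻³ m².
Net radiated power P_net = εσA(T⁴ − T₀⁴) = 0.659×5.670×10⁻⁸×3.77×10⁻³×(1246.05⁴ − 302.9⁴).
T⁴ − T₀⁴ = 2.41069×10¹² − 8.41777×10⁹ = 2.40227×10¹² K⁴, so P_net = 338 W.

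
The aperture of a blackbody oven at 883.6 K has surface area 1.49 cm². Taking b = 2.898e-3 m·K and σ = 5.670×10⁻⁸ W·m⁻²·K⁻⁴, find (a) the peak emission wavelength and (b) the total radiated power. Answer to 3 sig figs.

(a) λ_max = b/T = 2.898×10⁻³/883.6 = 3.280×10⁻⁶ m = 3.28 μm.
Area A = 1.49 cm² = 1.49×10⁻⁴ m².
(b) P = σAT⁴ = 5.670×10⁻⁸×1.49×10⁻⁴×(883.6)⁴ = 5.15 W.

λ_max ≈ 3.28 μm; P ≈ 5.15 W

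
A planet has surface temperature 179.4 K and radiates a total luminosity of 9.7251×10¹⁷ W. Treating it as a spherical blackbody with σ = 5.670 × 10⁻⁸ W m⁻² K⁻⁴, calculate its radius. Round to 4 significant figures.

L = 4πR²σT⁴ ⇒ R = √(L/(4πσT⁴)).
σT⁴ = 58.7317 W/m², so R = √(9.7251×10¹⁷/(4π×58.7317)) = 3.630×10⁷ m.

R ≈ 3.630×10⁷ m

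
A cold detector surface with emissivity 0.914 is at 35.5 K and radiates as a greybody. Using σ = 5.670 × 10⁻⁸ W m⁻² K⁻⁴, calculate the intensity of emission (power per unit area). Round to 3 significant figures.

Stefan–Boltzmann: I = εσT⁴ = 0.914 × 5.670×10⁻⁸ × (35.5)⁴ = 0.0823 W/m².

I ≈ 0.0823 W/m²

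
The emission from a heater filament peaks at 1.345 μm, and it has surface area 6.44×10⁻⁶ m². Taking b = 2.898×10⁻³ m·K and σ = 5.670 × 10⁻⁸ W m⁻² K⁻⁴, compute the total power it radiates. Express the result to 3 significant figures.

Wien's law: T = b/λ_max = 2.898×10⁻³/1.345×10⁻⁶ = 2154.65 K.
Area A = 6.44×10⁻⁶ m².
Then P = σAT⁴ = 5.670×10⁻⁸×6.44×10⁻⁶×(2154.65)⁴ = 7.87 W.

P ≈ 7.87 W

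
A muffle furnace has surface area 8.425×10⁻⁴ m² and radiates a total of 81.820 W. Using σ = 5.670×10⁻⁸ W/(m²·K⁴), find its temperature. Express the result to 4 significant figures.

T ≈ 1144 K

Area A = 8.425×10⁻⁴ m².
P = σAT⁴ ⇒ T = (P/(σA))^(1/4) = (81.820/(5.670×10⁻⁸×8.425×10⁻⁴))^(1/4) = 1144 K.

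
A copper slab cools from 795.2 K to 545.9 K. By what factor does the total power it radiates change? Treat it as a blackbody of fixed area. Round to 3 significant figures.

P ∝ T⁴, so P₂/P₁ = (T₂/T₁)⁴ = (545.9/795.2)⁴ = (0.686494)⁴ = 0.222.

P₂/P₁ ≈ 0.222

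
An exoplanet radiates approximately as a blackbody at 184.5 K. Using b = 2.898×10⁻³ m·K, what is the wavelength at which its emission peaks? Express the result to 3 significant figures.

Wien's displacement law: λ_max = b/T = (2.898×10⁻³ m·K)/(184.5 K) = 1.571×10⁻⁵ m.
That is 15.7 μm, in the infrared range.

λ_max ≈ 15.7 μm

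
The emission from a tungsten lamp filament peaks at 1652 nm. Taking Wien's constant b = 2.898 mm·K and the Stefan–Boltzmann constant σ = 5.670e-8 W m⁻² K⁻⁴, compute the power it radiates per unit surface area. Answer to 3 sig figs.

I ≈ 5.37×10⁵ W/m²

Wien's law: T = b/λ_max = 2.898×10⁻³/1.652×10⁻⁶ = 1754.24 K.
Then I = σT⁴ = 5.670×10⁻⁸×(1754.24)⁴ = 5.37×10⁵ W/m².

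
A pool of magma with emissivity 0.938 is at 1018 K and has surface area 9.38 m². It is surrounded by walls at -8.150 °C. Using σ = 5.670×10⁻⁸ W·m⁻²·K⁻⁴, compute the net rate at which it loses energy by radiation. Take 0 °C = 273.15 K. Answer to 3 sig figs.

Surroundings: T = -8.150 °C + 273.15 = 265.000 K.
Area A = 9.38 m².
Net radiated power P_net = εσA(T⁴ − T₀⁴) = 0.938×5.670×10⁻⁸×9.38×(1018⁴ − 265.000⁴).
T⁴ − T₀⁴ = 1.07397×10¹² − 4.93155×10⁹ = 1.06904×10¹² K⁴, so P_net = 5.33×10⁵ W.

Net loss ≈ 5.33×10⁵ W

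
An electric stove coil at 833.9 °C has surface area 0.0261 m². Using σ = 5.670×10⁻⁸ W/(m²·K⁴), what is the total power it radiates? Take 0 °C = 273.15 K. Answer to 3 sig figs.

P ≈ 2.22×10³ W

T = 833.9 °C + 273.15 = 1107.05 K.
Area A = 0.0261 m².
P = σAT⁴ = 5.670×10⁻⁸ × 0.0261 × (1107.05)⁴ = 2.22×10³ W.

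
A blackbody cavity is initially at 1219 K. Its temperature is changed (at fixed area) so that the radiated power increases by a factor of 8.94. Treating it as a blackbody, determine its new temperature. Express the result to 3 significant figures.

T₂ ≈ 2.11×10³ K

P ∝ T⁴, so T₂/T₁ = (P₂/P₁)^(1/4) = (8.94)^(1/4) = 1.72916.
T₂ = 1219 × 1.72916 = 2.11×10³ K.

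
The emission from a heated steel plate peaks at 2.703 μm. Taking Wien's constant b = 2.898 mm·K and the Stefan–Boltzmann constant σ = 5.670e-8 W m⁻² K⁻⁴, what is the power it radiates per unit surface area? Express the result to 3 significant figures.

I ≈ 7.49×10⁴ W/m²

Wien's law: T = b/λ_max = 2.898×10⁻³/2.703×10⁻⁶ = 1072.14 K.
Then I = σT⁴ = 5.670×10⁻⁸×(1072.14)⁴ = 7.49×10⁴ W/m².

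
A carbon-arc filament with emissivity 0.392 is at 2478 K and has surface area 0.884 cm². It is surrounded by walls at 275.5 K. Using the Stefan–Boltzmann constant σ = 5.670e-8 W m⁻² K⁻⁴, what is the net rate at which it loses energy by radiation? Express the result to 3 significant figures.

Net loss ≈ 74.1 W

Area A = 0.884 cm² = 8.84×10⁻⁵ m².
Net radiated power P_net = εσA(T⁴ − T₀⁴) = 0.392×5.670×10⁻⁸×8.84×10⁻⁵×(2478⁴ − 275.5⁴).
T⁴ − T₀⁴ = 3.77055×10¹³ − 5.76085×10⁹ = 3.76997×10¹³ K⁴, so P_net = 74.1 W.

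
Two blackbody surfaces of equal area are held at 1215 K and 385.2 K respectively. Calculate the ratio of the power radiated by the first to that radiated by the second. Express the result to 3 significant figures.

With equal areas, P₁/P₂ = (T₁/T₂)⁴ = (1215/385.2)⁴ = 99.0.

P₁/P₂ ≈ 99.0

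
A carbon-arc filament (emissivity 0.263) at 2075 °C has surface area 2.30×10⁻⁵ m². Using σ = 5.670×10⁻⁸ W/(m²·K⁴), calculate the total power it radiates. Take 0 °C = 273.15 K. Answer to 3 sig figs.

T = 2075 °C + 273.15 = 2348.15 K.
Area A = 2.30×10⁻⁵ m².
P = εσAT⁴ = 0.263 × 5.670×10⁻⁸ × 2.30×10⁻⁵ × (2348.15)⁴ = 10.4 W.

P ≈ 10.4 W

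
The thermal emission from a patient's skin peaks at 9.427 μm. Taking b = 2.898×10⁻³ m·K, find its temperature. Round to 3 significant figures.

Wien's law gives T = b/λ_max = (2.898×10⁻³ m·K)/(9.427×10⁻⁶ m) = 307 K.

T ≈ 307 K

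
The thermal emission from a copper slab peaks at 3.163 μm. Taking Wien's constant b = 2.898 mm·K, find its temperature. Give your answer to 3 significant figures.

T ≈ 916 K

Wien's law gives T = b/λ_max = (2.898×10⁻³ m·K)/(3.163×10⁻⁶ m) = 916 K.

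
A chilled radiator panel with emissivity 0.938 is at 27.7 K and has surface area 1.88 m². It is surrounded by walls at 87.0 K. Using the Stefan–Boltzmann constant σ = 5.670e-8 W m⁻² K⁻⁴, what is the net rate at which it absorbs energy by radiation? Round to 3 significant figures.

Net gain ≈ 5.67 W

Area A = 1.88 m².
Net radiated power P_net = εσA(T⁴ − T₀⁴) = 0.938×5.670×10⁻⁸×1.88×(27.7⁴ − 87.0⁴).
T⁴ − T₀⁴ = 5.88734×10⁵ − 5.72898×10⁷ = -5.67011×10⁷ K⁴, so P_net = -5.67 W — negative, meaning a net gain of 5.67 W.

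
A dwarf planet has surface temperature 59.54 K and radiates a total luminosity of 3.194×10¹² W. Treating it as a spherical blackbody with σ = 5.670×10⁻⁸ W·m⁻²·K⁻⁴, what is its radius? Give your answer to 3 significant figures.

L = 4πR²σT⁴ ⇒ R = √(L/(4πσT⁴)).
σT⁴ = 0.712555 W/m², so R = √(3.194×10¹²/(4π×0.712555)) = 5.97×10⁵ m.

R ≈ 5.97×10⁵ m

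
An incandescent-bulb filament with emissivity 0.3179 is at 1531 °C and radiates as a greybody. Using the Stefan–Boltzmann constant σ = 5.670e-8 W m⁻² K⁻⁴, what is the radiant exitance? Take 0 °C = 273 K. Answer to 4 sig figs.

I ≈ 1.909×10⁵ W/m²

T = 1531 °C + 273 = 1804 K.
Stefan–Boltzmann: I = εσT⁴ = 0.3179 × 5.670×10⁻⁸ × (1804)⁴ = 1.909×10⁵ W/m².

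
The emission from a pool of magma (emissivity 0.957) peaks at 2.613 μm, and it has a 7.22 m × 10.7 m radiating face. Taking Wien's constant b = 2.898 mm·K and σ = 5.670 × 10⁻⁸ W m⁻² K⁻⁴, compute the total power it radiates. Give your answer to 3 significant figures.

Wien's law: T = b/λ_max = 2.898×10⁻³/2.613×10⁻⁶ = 1109.07 K.
Area A = 7.22 × 10.7 = 77.254 m².
Then P = εσAT⁴ = 0.957×5.670×10⁻⁸×77.254×(1109.07)⁴ = 6.34×10⁶ W.

P ≈ 6.34×10⁶ W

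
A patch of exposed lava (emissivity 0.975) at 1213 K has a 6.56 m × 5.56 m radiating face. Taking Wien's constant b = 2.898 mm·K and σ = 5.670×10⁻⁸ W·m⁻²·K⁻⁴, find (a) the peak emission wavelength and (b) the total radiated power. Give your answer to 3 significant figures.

λ_max ≈ 2.39 μm; P ≈ 4.37×10⁶ W

(a) λ_max = b/T = 2.898×10⁻³/1213 = 2.389×10⁻⁶ m = 2.39 μm.
Area A = 6.56 × 5.56 = 36.4736 m².
(b) P = εσAT⁴ = 0.975×5.670×10⁻⁸×36.4736×(1213)⁴ = 4.37×10⁶ W.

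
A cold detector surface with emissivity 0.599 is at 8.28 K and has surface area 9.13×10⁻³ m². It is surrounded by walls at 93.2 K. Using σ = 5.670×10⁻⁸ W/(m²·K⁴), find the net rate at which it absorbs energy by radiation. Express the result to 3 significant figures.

Net gain ≈ 0.0234 W

Area A = 9.13×10⁻³ m².
Net radiated power P_net = εσA(T⁴ − T₀⁴) = 0.599×5.670×10⁻⁸×9.13×10⁻³×(8.28⁴ − 93.2⁴).
T⁴ − T₀⁴ = 4700.25 − 7.54508×10⁷ = -7.54461×10⁷ K⁴, so P_net = -0.0234 W — negative, meaning a net gain of 0.0234 W.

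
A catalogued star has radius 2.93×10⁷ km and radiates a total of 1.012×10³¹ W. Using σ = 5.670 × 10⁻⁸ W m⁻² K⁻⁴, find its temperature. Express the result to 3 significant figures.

Surface area A = 4πR² = 4π(2.93×10¹⁰ m)² = 1.07881×10²² m².
P = σAT⁴ ⇒ T = (P/(σA))^(1/4) = (1.012×10³¹/(5.670×10⁻⁸×1.07881×10²²))^(1/4) = 1.13×10⁴ K.

T ≈ 1.13×10⁴ K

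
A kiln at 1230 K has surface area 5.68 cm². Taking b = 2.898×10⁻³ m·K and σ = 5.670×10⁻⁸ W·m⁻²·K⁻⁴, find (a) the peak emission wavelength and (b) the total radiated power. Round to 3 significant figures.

(a) λ_max = b/T = 2.898×10⁻³/1230 = 2.356×10⁻⁶ m = 2.36×10³ nm.
Area A = 5.68 cm² = 5.68×10⁻⁴ m².
(b) P = σAT⁴ = 5.670×10⁻⁸×5.68×10⁻⁴×(1230)⁴ = 73.7 W.

λ_max ≈ 2.36×10³ nm; P ≈ 73.7 W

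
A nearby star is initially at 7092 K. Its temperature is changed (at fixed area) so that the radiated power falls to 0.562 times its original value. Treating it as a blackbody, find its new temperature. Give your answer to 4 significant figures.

T₂ ≈ 6140 K

P ∝ T⁴, so T₂/T₁ = (P₂/P₁)^(1/4) = (0.562)^(1/4) = 0.865833.
T₂ = 7092 × 0.865833 = 6140 K.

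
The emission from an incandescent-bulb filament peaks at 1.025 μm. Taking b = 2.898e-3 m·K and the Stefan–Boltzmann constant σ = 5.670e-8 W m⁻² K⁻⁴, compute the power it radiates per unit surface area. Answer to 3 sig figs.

Wien's law: T = b/λ_max = 2.898×10⁻³/1.025×10⁻⁶ = 2827.32 K.
Then I = σT⁴ = 5.670×10⁻⁸×(2827.32)⁴ = 3.62×10⁶ W/m².

I ≈ 3.62×10⁶ W/m²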